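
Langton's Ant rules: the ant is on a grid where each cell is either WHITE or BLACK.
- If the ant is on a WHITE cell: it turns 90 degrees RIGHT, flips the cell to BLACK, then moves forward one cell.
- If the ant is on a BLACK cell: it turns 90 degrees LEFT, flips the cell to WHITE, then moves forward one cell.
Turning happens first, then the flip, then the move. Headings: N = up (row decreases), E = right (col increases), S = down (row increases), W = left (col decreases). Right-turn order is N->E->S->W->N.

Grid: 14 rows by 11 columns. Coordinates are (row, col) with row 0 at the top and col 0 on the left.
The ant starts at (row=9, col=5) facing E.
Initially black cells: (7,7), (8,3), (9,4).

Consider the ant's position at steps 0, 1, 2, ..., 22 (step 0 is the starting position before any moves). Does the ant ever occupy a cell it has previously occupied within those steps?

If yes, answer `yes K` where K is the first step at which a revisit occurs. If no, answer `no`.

Answer: yes 9

Derivation:
Step 1: on WHITE (9,5): turn R to S, flip to black, move to (10,5). |black|=4 — new cell
Step 2: on WHITE (10,5): turn R to W, flip to black, move to (10,4). |black|=5 — new cell
Step 3: on WHITE (10,4): turn R to N, flip to black, move to (9,4). |black|=6 — new cell
Step 4: on BLACK (9,4): turn L to W, flip to white, move to (9,3). |black|=5 — new cell
Step 5: on WHITE (9,3): turn R to N, flip to black, move to (8,3). |black|=6 — new cell
Step 6: on BLACK (8,3): turn L to W, flip to white, move to (8,2). |black|=5 — new cell
Step 7: on WHITE (8,2): turn R to N, flip to black, move to (7,2). |black|=6 — new cell
Step 8: on WHITE (7,2): turn R to E, flip to black, move to (7,3). |black|=7 — new cell
Step 9: on WHITE (7,3): turn R to S, flip to black, move to (8,3). |black|=8 — REVISIT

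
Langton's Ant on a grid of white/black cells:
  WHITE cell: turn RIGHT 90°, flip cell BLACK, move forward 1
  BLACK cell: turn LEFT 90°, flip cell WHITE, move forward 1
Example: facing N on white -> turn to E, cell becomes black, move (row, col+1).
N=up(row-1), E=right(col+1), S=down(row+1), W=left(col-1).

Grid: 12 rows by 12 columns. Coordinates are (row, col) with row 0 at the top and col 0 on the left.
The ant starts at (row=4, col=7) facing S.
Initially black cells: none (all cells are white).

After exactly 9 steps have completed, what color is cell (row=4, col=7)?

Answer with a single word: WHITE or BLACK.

Step 1: on WHITE (4,7): turn R to W, flip to black, move to (4,6). |black|=1
Step 2: on WHITE (4,6): turn R to N, flip to black, move to (3,6). |black|=2
Step 3: on WHITE (3,6): turn R to E, flip to black, move to (3,7). |black|=3
Step 4: on WHITE (3,7): turn R to S, flip to black, move to (4,7). |black|=4
Step 5: on BLACK (4,7): turn L to E, flip to white, move to (4,8). |black|=3
Step 6: on WHITE (4,8): turn R to S, flip to black, move to (5,8). |black|=4
Step 7: on WHITE (5,8): turn R to W, flip to black, move to (5,7). |black|=5
Step 8: on WHITE (5,7): turn R to N, flip to black, move to (4,7). |black|=6
Step 9: on WHITE (4,7): turn R to E, flip to black, move to (4,8). |black|=7

Answer: BLACK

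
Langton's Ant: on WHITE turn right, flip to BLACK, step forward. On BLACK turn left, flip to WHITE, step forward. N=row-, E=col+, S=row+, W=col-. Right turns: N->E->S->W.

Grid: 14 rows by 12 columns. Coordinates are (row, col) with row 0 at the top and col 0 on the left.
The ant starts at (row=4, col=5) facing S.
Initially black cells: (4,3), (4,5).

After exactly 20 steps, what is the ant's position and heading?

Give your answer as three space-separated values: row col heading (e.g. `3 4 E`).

Step 1: on BLACK (4,5): turn L to E, flip to white, move to (4,6). |black|=1
Step 2: on WHITE (4,6): turn R to S, flip to black, move to (5,6). |black|=2
Step 3: on WHITE (5,6): turn R to W, flip to black, move to (5,5). |black|=3
Step 4: on WHITE (5,5): turn R to N, flip to black, move to (4,5). |black|=4
Step 5: on WHITE (4,5): turn R to E, flip to black, move to (4,6). |black|=5
Step 6: on BLACK (4,6): turn L to N, flip to white, move to (3,6). |black|=4
Step 7: on WHITE (3,6): turn R to E, flip to black, move to (3,7). |black|=5
Step 8: on WHITE (3,7): turn R to S, flip to black, move to (4,7). |black|=6
Step 9: on WHITE (4,7): turn R to W, flip to black, move to (4,6). |black|=7
Step 10: on WHITE (4,6): turn R to N, flip to black, move to (3,6). |black|=8
Step 11: on BLACK (3,6): turn L to W, flip to white, move to (3,5). |black|=7
Step 12: on WHITE (3,5): turn R to N, flip to black, move to (2,5). |black|=8
Step 13: on WHITE (2,5): turn R to E, flip to black, move to (2,6). |black|=9
Step 14: on WHITE (2,6): turn R to S, flip to black, move to (3,6). |black|=10
Step 15: on WHITE (3,6): turn R to W, flip to black, move to (3,5). |black|=11
Step 16: on BLACK (3,5): turn L to S, flip to white, move to (4,5). |black|=10
Step 17: on BLACK (4,5): turn L to E, flip to white, move to (4,6). |black|=9
Step 18: on BLACK (4,6): turn L to N, flip to white, move to (3,6). |black|=8
Step 19: on BLACK (3,6): turn L to W, flip to white, move to (3,5). |black|=7
Step 20: on WHITE (3,5): turn R to N, flip to black, move to (2,5). |black|=8

Answer: 2 5 N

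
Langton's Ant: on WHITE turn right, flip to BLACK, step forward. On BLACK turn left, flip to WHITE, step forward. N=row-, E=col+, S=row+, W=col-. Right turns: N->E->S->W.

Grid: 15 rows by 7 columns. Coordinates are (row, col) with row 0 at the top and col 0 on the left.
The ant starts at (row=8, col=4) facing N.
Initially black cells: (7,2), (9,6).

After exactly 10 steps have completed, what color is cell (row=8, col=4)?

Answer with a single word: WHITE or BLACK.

Answer: BLACK

Derivation:
Step 1: on WHITE (8,4): turn R to E, flip to black, move to (8,5). |black|=3
Step 2: on WHITE (8,5): turn R to S, flip to black, move to (9,5). |black|=4
Step 3: on WHITE (9,5): turn R to W, flip to black, move to (9,4). |black|=5
Step 4: on WHITE (9,4): turn R to N, flip to black, move to (8,4). |black|=6
Step 5: on BLACK (8,4): turn L to W, flip to white, move to (8,3). |black|=5
Step 6: on WHITE (8,3): turn R to N, flip to black, move to (7,3). |black|=6
Step 7: on WHITE (7,3): turn R to E, flip to black, move to (7,4). |black|=7
Step 8: on WHITE (7,4): turn R to S, flip to black, move to (8,4). |black|=8
Step 9: on WHITE (8,4): turn R to W, flip to black, move to (8,3). |black|=9
Step 10: on BLACK (8,3): turn L to S, flip to white, move to (9,3). |black|=8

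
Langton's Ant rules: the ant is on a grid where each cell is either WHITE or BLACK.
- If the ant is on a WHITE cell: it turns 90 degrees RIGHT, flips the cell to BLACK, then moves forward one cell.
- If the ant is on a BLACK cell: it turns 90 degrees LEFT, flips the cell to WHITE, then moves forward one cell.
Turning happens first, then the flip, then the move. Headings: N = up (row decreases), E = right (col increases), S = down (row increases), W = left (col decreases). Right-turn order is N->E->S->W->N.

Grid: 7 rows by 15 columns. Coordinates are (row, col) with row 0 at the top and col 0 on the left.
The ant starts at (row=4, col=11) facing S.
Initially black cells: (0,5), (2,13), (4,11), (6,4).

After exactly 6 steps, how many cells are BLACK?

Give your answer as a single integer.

Answer: 6

Derivation:
Step 1: on BLACK (4,11): turn L to E, flip to white, move to (4,12). |black|=3
Step 2: on WHITE (4,12): turn R to S, flip to black, move to (5,12). |black|=4
Step 3: on WHITE (5,12): turn R to W, flip to black, move to (5,11). |black|=5
Step 4: on WHITE (5,11): turn R to N, flip to black, move to (4,11). |black|=6
Step 5: on WHITE (4,11): turn R to E, flip to black, move to (4,12). |black|=7
Step 6: on BLACK (4,12): turn L to N, flip to white, move to (3,12). |black|=6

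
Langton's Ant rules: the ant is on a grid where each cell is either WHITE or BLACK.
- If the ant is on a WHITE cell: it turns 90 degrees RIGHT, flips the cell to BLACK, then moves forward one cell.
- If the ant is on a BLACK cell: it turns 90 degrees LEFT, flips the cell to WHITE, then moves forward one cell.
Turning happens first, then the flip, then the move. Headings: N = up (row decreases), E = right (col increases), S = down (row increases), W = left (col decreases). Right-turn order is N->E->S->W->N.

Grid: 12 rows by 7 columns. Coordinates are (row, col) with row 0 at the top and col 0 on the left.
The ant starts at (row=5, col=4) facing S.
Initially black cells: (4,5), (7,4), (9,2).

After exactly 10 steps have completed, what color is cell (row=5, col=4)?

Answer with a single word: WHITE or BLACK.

Answer: BLACK

Derivation:
Step 1: on WHITE (5,4): turn R to W, flip to black, move to (5,3). |black|=4
Step 2: on WHITE (5,3): turn R to N, flip to black, move to (4,3). |black|=5
Step 3: on WHITE (4,3): turn R to E, flip to black, move to (4,4). |black|=6
Step 4: on WHITE (4,4): turn R to S, flip to black, move to (5,4). |black|=7
Step 5: on BLACK (5,4): turn L to E, flip to white, move to (5,5). |black|=6
Step 6: on WHITE (5,5): turn R to S, flip to black, move to (6,5). |black|=7
Step 7: on WHITE (6,5): turn R to W, flip to black, move to (6,4). |black|=8
Step 8: on WHITE (6,4): turn R to N, flip to black, move to (5,4). |black|=9
Step 9: on WHITE (5,4): turn R to E, flip to black, move to (5,5). |black|=10
Step 10: on BLACK (5,5): turn L to N, flip to white, move to (4,5). |black|=9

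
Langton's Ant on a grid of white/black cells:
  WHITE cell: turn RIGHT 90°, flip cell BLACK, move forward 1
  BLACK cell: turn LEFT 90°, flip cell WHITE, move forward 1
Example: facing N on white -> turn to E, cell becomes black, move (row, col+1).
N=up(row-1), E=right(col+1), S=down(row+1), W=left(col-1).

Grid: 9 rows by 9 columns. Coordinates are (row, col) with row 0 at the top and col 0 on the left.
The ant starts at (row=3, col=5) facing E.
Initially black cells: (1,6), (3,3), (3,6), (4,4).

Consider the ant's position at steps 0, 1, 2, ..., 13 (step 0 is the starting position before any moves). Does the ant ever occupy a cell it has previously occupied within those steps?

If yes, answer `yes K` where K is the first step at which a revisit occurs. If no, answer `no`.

Step 1: on WHITE (3,5): turn R to S, flip to black, move to (4,5). |black|=5 — new cell
Step 2: on WHITE (4,5): turn R to W, flip to black, move to (4,4). |black|=6 — new cell
Step 3: on BLACK (4,4): turn L to S, flip to white, move to (5,4). |black|=5 — new cell
Step 4: on WHITE (5,4): turn R to W, flip to black, move to (5,3). |black|=6 — new cell
Step 5: on WHITE (5,3): turn R to N, flip to black, move to (4,3). |black|=7 — new cell
Step 6: on WHITE (4,3): turn R to E, flip to black, move to (4,4). |black|=8 — REVISIT

Answer: yes 6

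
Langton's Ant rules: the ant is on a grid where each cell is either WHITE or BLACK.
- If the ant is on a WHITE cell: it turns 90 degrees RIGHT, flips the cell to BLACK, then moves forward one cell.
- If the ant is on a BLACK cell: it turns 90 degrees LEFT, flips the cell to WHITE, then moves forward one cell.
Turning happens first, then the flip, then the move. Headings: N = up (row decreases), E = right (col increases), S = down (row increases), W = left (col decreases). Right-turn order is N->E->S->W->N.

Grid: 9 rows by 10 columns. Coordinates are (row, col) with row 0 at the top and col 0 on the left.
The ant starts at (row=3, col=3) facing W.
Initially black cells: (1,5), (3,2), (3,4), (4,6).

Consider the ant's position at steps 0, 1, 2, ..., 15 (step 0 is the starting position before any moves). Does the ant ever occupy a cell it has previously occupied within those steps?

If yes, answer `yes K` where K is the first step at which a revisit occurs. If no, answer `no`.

Answer: yes 7

Derivation:
Step 1: on WHITE (3,3): turn R to N, flip to black, move to (2,3). |black|=5 — new cell
Step 2: on WHITE (2,3): turn R to E, flip to black, move to (2,4). |black|=6 — new cell
Step 3: on WHITE (2,4): turn R to S, flip to black, move to (3,4). |black|=7 — new cell
Step 4: on BLACK (3,4): turn L to E, flip to white, move to (3,5). |black|=6 — new cell
Step 5: on WHITE (3,5): turn R to S, flip to black, move to (4,5). |black|=7 — new cell
Step 6: on WHITE (4,5): turn R to W, flip to black, move to (4,4). |black|=8 — new cell
Step 7: on WHITE (4,4): turn R to N, flip to black, move to (3,4). |black|=9 — REVISIT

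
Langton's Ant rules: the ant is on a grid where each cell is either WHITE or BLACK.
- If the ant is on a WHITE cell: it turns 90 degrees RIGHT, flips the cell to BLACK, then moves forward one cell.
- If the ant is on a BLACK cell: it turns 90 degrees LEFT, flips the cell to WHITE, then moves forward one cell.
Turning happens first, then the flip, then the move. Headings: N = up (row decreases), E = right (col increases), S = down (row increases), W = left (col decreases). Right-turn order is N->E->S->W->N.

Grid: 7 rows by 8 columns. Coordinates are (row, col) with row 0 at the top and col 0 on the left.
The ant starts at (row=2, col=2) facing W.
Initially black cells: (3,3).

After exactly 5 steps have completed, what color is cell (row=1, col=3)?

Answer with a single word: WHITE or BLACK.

Step 1: on WHITE (2,2): turn R to N, flip to black, move to (1,2). |black|=2
Step 2: on WHITE (1,2): turn R to E, flip to black, move to (1,3). |black|=3
Step 3: on WHITE (1,3): turn R to S, flip to black, move to (2,3). |black|=4
Step 4: on WHITE (2,3): turn R to W, flip to black, move to (2,2). |black|=5
Step 5: on BLACK (2,2): turn L to S, flip to white, move to (3,2). |black|=4

Answer: BLACK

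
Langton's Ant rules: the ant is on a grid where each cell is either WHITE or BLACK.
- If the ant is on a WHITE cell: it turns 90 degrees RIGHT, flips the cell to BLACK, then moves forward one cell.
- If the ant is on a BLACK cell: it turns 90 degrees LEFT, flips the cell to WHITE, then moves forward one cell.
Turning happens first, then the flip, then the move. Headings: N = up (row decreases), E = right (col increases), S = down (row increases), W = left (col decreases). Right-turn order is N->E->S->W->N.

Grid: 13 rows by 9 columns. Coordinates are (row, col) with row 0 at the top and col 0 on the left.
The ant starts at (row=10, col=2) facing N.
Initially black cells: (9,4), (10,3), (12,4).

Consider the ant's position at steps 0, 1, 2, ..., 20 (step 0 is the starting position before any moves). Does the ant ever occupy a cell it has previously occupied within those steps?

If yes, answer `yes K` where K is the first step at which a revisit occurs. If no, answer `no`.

Answer: yes 7

Derivation:
Step 1: on WHITE (10,2): turn R to E, flip to black, move to (10,3). |black|=4 — new cell
Step 2: on BLACK (10,3): turn L to N, flip to white, move to (9,3). |black|=3 — new cell
Step 3: on WHITE (9,3): turn R to E, flip to black, move to (9,4). |black|=4 — new cell
Step 4: on BLACK (9,4): turn L to N, flip to white, move to (8,4). |black|=3 — new cell
Step 5: on WHITE (8,4): turn R to E, flip to black, move to (8,5). |black|=4 — new cell
Step 6: on WHITE (8,5): turn R to S, flip to black, move to (9,5). |black|=5 — new cell
Step 7: on WHITE (9,5): turn R to W, flip to black, move to (9,4). |black|=6 — REVISIT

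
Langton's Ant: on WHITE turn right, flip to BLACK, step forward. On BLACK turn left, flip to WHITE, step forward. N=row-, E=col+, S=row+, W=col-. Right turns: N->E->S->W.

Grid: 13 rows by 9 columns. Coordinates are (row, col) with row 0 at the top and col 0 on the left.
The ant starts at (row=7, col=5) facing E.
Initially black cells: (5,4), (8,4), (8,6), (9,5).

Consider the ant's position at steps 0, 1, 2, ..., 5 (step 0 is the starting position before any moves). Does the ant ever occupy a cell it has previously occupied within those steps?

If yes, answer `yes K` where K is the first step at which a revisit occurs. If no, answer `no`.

Answer: no

Derivation:
Step 1: on WHITE (7,5): turn R to S, flip to black, move to (8,5). |black|=5 — new cell
Step 2: on WHITE (8,5): turn R to W, flip to black, move to (8,4). |black|=6 — new cell
Step 3: on BLACK (8,4): turn L to S, flip to white, move to (9,4). |black|=5 — new cell
Step 4: on WHITE (9,4): turn R to W, flip to black, move to (9,3). |black|=6 — new cell
Step 5: on WHITE (9,3): turn R to N, flip to black, move to (8,3). |black|=7 — new cell
No revisit within 5 steps.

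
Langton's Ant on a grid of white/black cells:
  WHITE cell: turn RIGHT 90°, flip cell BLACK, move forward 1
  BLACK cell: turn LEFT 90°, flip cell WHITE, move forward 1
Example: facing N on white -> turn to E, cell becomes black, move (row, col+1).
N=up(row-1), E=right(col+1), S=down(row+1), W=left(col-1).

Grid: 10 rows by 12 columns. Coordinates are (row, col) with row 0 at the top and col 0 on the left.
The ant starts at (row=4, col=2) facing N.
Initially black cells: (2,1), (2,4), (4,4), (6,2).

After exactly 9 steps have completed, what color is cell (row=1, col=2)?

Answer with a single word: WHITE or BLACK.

Step 1: on WHITE (4,2): turn R to E, flip to black, move to (4,3). |black|=5
Step 2: on WHITE (4,3): turn R to S, flip to black, move to (5,3). |black|=6
Step 3: on WHITE (5,3): turn R to W, flip to black, move to (5,2). |black|=7
Step 4: on WHITE (5,2): turn R to N, flip to black, move to (4,2). |black|=8
Step 5: on BLACK (4,2): turn L to W, flip to white, move to (4,1). |black|=7
Step 6: on WHITE (4,1): turn R to N, flip to black, move to (3,1). |black|=8
Step 7: on WHITE (3,1): turn R to E, flip to black, move to (3,2). |black|=9
Step 8: on WHITE (3,2): turn R to S, flip to black, move to (4,2). |black|=10
Step 9: on WHITE (4,2): turn R to W, flip to black, move to (4,1). |black|=11

Answer: WHITE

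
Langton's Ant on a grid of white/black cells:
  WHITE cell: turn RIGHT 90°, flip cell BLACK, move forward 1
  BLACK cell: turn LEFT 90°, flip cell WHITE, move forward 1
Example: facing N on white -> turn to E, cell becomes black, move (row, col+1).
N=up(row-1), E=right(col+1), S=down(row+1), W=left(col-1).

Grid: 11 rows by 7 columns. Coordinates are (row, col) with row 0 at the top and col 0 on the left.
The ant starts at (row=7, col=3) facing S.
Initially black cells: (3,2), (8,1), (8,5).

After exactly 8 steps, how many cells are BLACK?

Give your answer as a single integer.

Answer: 9

Derivation:
Step 1: on WHITE (7,3): turn R to W, flip to black, move to (7,2). |black|=4
Step 2: on WHITE (7,2): turn R to N, flip to black, move to (6,2). |black|=5
Step 3: on WHITE (6,2): turn R to E, flip to black, move to (6,3). |black|=6
Step 4: on WHITE (6,3): turn R to S, flip to black, move to (7,3). |black|=7
Step 5: on BLACK (7,3): turn L to E, flip to white, move to (7,4). |black|=6
Step 6: on WHITE (7,4): turn R to S, flip to black, move to (8,4). |black|=7
Step 7: on WHITE (8,4): turn R to W, flip to black, move to (8,3). |black|=8
Step 8: on WHITE (8,3): turn R to N, flip to black, move to (7,3). |black|=9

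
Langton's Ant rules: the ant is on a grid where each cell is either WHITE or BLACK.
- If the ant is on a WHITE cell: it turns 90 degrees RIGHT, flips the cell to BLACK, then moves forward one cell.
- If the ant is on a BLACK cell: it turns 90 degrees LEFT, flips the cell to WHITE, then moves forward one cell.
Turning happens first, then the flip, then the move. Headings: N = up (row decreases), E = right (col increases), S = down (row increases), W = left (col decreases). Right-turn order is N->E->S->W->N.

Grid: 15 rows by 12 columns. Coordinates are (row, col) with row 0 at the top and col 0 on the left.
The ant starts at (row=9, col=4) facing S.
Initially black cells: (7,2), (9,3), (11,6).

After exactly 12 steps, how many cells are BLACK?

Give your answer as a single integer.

Step 1: on WHITE (9,4): turn R to W, flip to black, move to (9,3). |black|=4
Step 2: on BLACK (9,3): turn L to S, flip to white, move to (10,3). |black|=3
Step 3: on WHITE (10,3): turn R to W, flip to black, move to (10,2). |black|=4
Step 4: on WHITE (10,2): turn R to N, flip to black, move to (9,2). |black|=5
Step 5: on WHITE (9,2): turn R to E, flip to black, move to (9,3). |black|=6
Step 6: on WHITE (9,3): turn R to S, flip to black, move to (10,3). |black|=7
Step 7: on BLACK (10,3): turn L to E, flip to white, move to (10,4). |black|=6
Step 8: on WHITE (10,4): turn R to S, flip to black, move to (11,4). |black|=7
Step 9: on WHITE (11,4): turn R to W, flip to black, move to (11,3). |black|=8
Step 10: on WHITE (11,3): turn R to N, flip to black, move to (10,3). |black|=9
Step 11: on WHITE (10,3): turn R to E, flip to black, move to (10,4). |black|=10
Step 12: on BLACK (10,4): turn L to N, flip to white, move to (9,4). |black|=9

Answer: 9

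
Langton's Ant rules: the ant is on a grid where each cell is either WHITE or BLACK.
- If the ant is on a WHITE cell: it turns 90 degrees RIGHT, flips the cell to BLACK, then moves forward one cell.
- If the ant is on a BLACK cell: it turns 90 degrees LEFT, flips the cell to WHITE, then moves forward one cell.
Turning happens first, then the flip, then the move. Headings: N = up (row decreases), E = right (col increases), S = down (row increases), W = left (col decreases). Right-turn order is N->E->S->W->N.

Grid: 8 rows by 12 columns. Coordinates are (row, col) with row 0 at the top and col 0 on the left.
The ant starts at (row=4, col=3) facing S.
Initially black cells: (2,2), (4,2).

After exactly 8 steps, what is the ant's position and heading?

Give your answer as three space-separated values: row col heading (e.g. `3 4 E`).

Step 1: on WHITE (4,3): turn R to W, flip to black, move to (4,2). |black|=3
Step 2: on BLACK (4,2): turn L to S, flip to white, move to (5,2). |black|=2
Step 3: on WHITE (5,2): turn R to W, flip to black, move to (5,1). |black|=3
Step 4: on WHITE (5,1): turn R to N, flip to black, move to (4,1). |black|=4
Step 5: on WHITE (4,1): turn R to E, flip to black, move to (4,2). |black|=5
Step 6: on WHITE (4,2): turn R to S, flip to black, move to (5,2). |black|=6
Step 7: on BLACK (5,2): turn L to E, flip to white, move to (5,3). |black|=5
Step 8: on WHITE (5,3): turn R to S, flip to black, move to (6,3). |black|=6

Answer: 6 3 S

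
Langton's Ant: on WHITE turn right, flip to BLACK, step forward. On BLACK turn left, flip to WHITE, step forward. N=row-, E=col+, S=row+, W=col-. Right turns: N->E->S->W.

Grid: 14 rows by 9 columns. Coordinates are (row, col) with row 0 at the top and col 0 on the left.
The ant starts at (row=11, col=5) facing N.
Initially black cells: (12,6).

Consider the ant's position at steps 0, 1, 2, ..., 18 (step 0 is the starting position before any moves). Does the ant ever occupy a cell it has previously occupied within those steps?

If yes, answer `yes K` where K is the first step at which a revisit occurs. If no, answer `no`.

Step 1: on WHITE (11,5): turn R to E, flip to black, move to (11,6). |black|=2 — new cell
Step 2: on WHITE (11,6): turn R to S, flip to black, move to (12,6). |black|=3 — new cell
Step 3: on BLACK (12,6): turn L to E, flip to white, move to (12,7). |black|=2 — new cell
Step 4: on WHITE (12,7): turn R to S, flip to black, move to (13,7). |black|=3 — new cell
Step 5: on WHITE (13,7): turn R to W, flip to black, move to (13,6). |black|=4 — new cell
Step 6: on WHITE (13,6): turn R to N, flip to black, move to (12,6). |black|=5 — REVISIT

Answer: yes 6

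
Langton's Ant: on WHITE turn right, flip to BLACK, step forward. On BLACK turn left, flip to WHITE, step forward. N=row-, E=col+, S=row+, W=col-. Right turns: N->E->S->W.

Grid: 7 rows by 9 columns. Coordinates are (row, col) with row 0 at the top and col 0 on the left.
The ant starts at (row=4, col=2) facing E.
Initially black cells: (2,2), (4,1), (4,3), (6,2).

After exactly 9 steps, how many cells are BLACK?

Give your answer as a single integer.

Answer: 9

Derivation:
Step 1: on WHITE (4,2): turn R to S, flip to black, move to (5,2). |black|=5
Step 2: on WHITE (5,2): turn R to W, flip to black, move to (5,1). |black|=6
Step 3: on WHITE (5,1): turn R to N, flip to black, move to (4,1). |black|=7
Step 4: on BLACK (4,1): turn L to W, flip to white, move to (4,0). |black|=6
Step 5: on WHITE (4,0): turn R to N, flip to black, move to (3,0). |black|=7
Step 6: on WHITE (3,0): turn R to E, flip to black, move to (3,1). |black|=8
Step 7: on WHITE (3,1): turn R to S, flip to black, move to (4,1). |black|=9
Step 8: on WHITE (4,1): turn R to W, flip to black, move to (4,0). |black|=10
Step 9: on BLACK (4,0): turn L to S, flip to white, move to (5,0). |black|=9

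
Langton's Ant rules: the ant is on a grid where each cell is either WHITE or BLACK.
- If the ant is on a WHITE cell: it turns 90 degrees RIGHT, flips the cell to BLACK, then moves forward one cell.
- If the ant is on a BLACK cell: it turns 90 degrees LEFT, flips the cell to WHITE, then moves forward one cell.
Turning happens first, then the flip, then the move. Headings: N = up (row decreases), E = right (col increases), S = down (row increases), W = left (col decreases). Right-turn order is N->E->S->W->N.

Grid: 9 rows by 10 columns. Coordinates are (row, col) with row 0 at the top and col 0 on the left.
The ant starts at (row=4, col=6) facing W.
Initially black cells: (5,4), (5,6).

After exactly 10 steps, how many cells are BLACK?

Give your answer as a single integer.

Answer: 8

Derivation:
Step 1: on WHITE (4,6): turn R to N, flip to black, move to (3,6). |black|=3
Step 2: on WHITE (3,6): turn R to E, flip to black, move to (3,7). |black|=4
Step 3: on WHITE (3,7): turn R to S, flip to black, move to (4,7). |black|=5
Step 4: on WHITE (4,7): turn R to W, flip to black, move to (4,6). |black|=6
Step 5: on BLACK (4,6): turn L to S, flip to white, move to (5,6). |black|=5
Step 6: on BLACK (5,6): turn L to E, flip to white, move to (5,7). |black|=4
Step 7: on WHITE (5,7): turn R to S, flip to black, move to (6,7). |black|=5
Step 8: on WHITE (6,7): turn R to W, flip to black, move to (6,6). |black|=6
Step 9: on WHITE (6,6): turn R to N, flip to black, move to (5,6). |black|=7
Step 10: on WHITE (5,6): turn R to E, flip to black, move to (5,7). |black|=8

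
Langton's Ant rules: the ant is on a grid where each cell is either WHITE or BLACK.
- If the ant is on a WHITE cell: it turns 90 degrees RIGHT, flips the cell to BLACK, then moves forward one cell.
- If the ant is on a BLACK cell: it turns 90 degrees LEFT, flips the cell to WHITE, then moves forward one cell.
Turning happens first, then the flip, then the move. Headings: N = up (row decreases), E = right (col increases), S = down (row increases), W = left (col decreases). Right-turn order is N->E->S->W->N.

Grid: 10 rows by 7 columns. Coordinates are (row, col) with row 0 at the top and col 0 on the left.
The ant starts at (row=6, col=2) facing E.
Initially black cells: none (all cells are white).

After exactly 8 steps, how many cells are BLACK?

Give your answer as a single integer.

Step 1: on WHITE (6,2): turn R to S, flip to black, move to (7,2). |black|=1
Step 2: on WHITE (7,2): turn R to W, flip to black, move to (7,1). |black|=2
Step 3: on WHITE (7,1): turn R to N, flip to black, move to (6,1). |black|=3
Step 4: on WHITE (6,1): turn R to E, flip to black, move to (6,2). |black|=4
Step 5: on BLACK (6,2): turn L to N, flip to white, move to (5,2). |black|=3
Step 6: on WHITE (5,2): turn R to E, flip to black, move to (5,3). |black|=4
Step 7: on WHITE (5,3): turn R to S, flip to black, move to (6,3). |black|=5
Step 8: on WHITE (6,3): turn R to W, flip to black, move to (6,2). |black|=6

Answer: 6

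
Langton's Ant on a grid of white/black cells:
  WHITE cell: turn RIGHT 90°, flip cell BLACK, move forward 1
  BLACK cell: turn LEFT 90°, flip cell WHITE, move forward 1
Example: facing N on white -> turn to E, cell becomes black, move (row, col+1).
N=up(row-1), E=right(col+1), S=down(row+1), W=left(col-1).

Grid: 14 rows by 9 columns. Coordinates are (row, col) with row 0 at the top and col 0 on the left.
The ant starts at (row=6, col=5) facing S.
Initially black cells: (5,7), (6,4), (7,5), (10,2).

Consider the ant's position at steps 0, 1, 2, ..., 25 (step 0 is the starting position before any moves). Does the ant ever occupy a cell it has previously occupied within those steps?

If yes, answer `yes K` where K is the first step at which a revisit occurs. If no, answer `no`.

Step 1: on WHITE (6,5): turn R to W, flip to black, move to (6,4). |black|=5 — new cell
Step 2: on BLACK (6,4): turn L to S, flip to white, move to (7,4). |black|=4 — new cell
Step 3: on WHITE (7,4): turn R to W, flip to black, move to (7,3). |black|=5 — new cell
Step 4: on WHITE (7,3): turn R to N, flip to black, move to (6,3). |black|=6 — new cell
Step 5: on WHITE (6,3): turn R to E, flip to black, move to (6,4). |black|=7 — REVISIT

Answer: yes 5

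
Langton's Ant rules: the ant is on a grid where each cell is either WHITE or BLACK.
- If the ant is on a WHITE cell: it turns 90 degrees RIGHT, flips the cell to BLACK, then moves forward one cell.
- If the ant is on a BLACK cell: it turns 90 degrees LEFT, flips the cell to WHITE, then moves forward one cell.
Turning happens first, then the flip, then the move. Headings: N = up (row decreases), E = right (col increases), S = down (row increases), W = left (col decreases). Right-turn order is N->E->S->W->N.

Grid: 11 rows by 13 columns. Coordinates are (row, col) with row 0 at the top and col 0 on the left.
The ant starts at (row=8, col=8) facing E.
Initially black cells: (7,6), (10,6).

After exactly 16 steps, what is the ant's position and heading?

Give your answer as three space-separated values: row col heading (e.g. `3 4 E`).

Step 1: on WHITE (8,8): turn R to S, flip to black, move to (9,8). |black|=3
Step 2: on WHITE (9,8): turn R to W, flip to black, move to (9,7). |black|=4
Step 3: on WHITE (9,7): turn R to N, flip to black, move to (8,7). |black|=5
Step 4: on WHITE (8,7): turn R to E, flip to black, move to (8,8). |black|=6
Step 5: on BLACK (8,8): turn L to N, flip to white, move to (7,8). |black|=5
Step 6: on WHITE (7,8): turn R to E, flip to black, move to (7,9). |black|=6
Step 7: on WHITE (7,9): turn R to S, flip to black, move to (8,9). |black|=7
Step 8: on WHITE (8,9): turn R to W, flip to black, move to (8,8). |black|=8
Step 9: on WHITE (8,8): turn R to N, flip to black, move to (7,8). |black|=9
Step 10: on BLACK (7,8): turn L to W, flip to white, move to (7,7). |black|=8
Step 11: on WHITE (7,7): turn R to N, flip to black, move to (6,7). |black|=9
Step 12: on WHITE (6,7): turn R to E, flip to black, move to (6,8). |black|=10
Step 13: on WHITE (6,8): turn R to S, flip to black, move to (7,8). |black|=11
Step 14: on WHITE (7,8): turn R to W, flip to black, move to (7,7). |black|=12
Step 15: on BLACK (7,7): turn L to S, flip to white, move to (8,7). |black|=11
Step 16: on BLACK (8,7): turn L to E, flip to white, move to (8,8). |black|=10

Answer: 8 8 E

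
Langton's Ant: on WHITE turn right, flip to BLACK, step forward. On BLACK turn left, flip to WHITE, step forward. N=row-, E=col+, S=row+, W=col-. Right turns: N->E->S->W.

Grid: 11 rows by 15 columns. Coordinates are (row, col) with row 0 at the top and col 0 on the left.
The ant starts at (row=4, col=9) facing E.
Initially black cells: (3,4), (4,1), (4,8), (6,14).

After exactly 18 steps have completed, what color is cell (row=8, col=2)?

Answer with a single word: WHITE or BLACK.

Answer: WHITE

Derivation:
Step 1: on WHITE (4,9): turn R to S, flip to black, move to (5,9). |black|=5
Step 2: on WHITE (5,9): turn R to W, flip to black, move to (5,8). |black|=6
Step 3: on WHITE (5,8): turn R to N, flip to black, move to (4,8). |black|=7
Step 4: on BLACK (4,8): turn L to W, flip to white, move to (4,7). |black|=6
Step 5: on WHITE (4,7): turn R to N, flip to black, move to (3,7). |black|=7
Step 6: on WHITE (3,7): turn R to E, flip to black, move to (3,8). |black|=8
Step 7: on WHITE (3,8): turn R to S, flip to black, move to (4,8). |black|=9
Step 8: on WHITE (4,8): turn R to W, flip to black, move to (4,7). |black|=10
Step 9: on BLACK (4,7): turn L to S, flip to white, move to (5,7). |black|=9
Step 10: on WHITE (5,7): turn R to W, flip to black, move to (5,6). |black|=10
Step 11: on WHITE (5,6): turn R to N, flip to black, move to (4,6). |black|=11
Step 12: on WHITE (4,6): turn R to E, flip to black, move to (4,7). |black|=12
Step 13: on WHITE (4,7): turn R to S, flip to black, move to (5,7). |black|=13
Step 14: on BLACK (5,7): turn L to E, flip to white, move to (5,8). |black|=12
Step 15: on BLACK (5,8): turn L to N, flip to white, move to (4,8). |black|=11
Step 16: on BLACK (4,8): turn L to W, flip to white, move to (4,7). |black|=10
Step 17: on BLACK (4,7): turn L to S, flip to white, move to (5,7). |black|=9
Step 18: on WHITE (5,7): turn R to W, flip to black, move to (5,6). |black|=10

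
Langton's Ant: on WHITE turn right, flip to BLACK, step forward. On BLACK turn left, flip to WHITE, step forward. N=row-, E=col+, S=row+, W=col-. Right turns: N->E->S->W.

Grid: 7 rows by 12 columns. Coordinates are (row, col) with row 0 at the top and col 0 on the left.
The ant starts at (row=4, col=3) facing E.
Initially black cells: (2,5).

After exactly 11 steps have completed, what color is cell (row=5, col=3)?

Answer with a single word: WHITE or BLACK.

Answer: BLACK

Derivation:
Step 1: on WHITE (4,3): turn R to S, flip to black, move to (5,3). |black|=2
Step 2: on WHITE (5,3): turn R to W, flip to black, move to (5,2). |black|=3
Step 3: on WHITE (5,2): turn R to N, flip to black, move to (4,2). |black|=4
Step 4: on WHITE (4,2): turn R to E, flip to black, move to (4,3). |black|=5
Step 5: on BLACK (4,3): turn L to N, flip to white, move to (3,3). |black|=4
Step 6: on WHITE (3,3): turn R to E, flip to black, move to (3,4). |black|=5
Step 7: on WHITE (3,4): turn R to S, flip to black, move to (4,4). |black|=6
Step 8: on WHITE (4,4): turn R to W, flip to black, move to (4,3). |black|=7
Step 9: on WHITE (4,3): turn R to N, flip to black, move to (3,3). |black|=8
Step 10: on BLACK (3,3): turn L to W, flip to white, move to (3,2). |black|=7
Step 11: on WHITE (3,2): turn R to N, flip to black, move to (2,2). |black|=8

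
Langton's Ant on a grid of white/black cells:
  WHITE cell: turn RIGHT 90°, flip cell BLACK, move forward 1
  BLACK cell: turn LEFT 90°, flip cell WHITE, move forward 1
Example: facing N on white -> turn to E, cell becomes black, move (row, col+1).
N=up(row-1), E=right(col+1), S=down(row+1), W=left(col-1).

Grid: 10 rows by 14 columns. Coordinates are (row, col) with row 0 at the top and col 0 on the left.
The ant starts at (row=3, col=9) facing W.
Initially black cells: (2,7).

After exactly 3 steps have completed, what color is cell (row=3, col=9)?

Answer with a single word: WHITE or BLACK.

Answer: BLACK

Derivation:
Step 1: on WHITE (3,9): turn R to N, flip to black, move to (2,9). |black|=2
Step 2: on WHITE (2,9): turn R to E, flip to black, move to (2,10). |black|=3
Step 3: on WHITE (2,10): turn R to S, flip to black, move to (3,10). |black|=4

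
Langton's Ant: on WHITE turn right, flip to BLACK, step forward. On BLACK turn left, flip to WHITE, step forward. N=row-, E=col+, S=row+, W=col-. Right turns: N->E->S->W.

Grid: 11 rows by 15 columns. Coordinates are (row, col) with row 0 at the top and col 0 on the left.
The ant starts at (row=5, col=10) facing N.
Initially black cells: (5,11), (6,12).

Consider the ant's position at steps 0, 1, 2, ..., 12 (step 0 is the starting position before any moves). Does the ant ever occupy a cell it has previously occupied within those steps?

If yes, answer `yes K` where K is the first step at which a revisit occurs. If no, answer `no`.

Step 1: on WHITE (5,10): turn R to E, flip to black, move to (5,11). |black|=3 — new cell
Step 2: on BLACK (5,11): turn L to N, flip to white, move to (4,11). |black|=2 — new cell
Step 3: on WHITE (4,11): turn R to E, flip to black, move to (4,12). |black|=3 — new cell
Step 4: on WHITE (4,12): turn R to S, flip to black, move to (5,12). |black|=4 — new cell
Step 5: on WHITE (5,12): turn R to W, flip to black, move to (5,11). |black|=5 — REVISIT

Answer: yes 5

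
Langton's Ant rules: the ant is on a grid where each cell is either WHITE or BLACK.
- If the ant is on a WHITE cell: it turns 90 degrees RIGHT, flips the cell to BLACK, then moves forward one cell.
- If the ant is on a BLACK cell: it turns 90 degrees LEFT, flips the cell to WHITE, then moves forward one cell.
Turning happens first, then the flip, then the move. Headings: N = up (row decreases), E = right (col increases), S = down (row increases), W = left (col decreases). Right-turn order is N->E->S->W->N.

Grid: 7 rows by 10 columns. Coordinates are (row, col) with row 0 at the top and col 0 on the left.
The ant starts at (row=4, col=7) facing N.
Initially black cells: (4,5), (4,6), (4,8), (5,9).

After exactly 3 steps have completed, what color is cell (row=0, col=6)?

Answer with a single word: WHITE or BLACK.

Step 1: on WHITE (4,7): turn R to E, flip to black, move to (4,8). |black|=5
Step 2: on BLACK (4,8): turn L to N, flip to white, move to (3,8). |black|=4
Step 3: on WHITE (3,8): turn R to E, flip to black, move to (3,9). |black|=5

Answer: WHITE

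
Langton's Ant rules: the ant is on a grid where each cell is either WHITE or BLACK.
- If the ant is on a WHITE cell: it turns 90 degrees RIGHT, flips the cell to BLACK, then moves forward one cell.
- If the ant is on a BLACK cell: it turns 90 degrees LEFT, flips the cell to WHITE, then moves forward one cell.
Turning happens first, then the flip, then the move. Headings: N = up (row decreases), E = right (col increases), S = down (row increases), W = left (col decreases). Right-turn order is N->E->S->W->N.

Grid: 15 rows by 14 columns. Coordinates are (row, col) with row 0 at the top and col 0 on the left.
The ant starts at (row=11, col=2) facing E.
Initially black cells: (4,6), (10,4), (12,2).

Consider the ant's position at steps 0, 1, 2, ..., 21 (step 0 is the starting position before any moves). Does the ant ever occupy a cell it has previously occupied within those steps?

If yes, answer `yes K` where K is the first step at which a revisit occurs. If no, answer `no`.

Answer: yes 5

Derivation:
Step 1: on WHITE (11,2): turn R to S, flip to black, move to (12,2). |black|=4 — new cell
Step 2: on BLACK (12,2): turn L to E, flip to white, move to (12,3). |black|=3 — new cell
Step 3: on WHITE (12,3): turn R to S, flip to black, move to (13,3). |black|=4 — new cell
Step 4: on WHITE (13,3): turn R to W, flip to black, move to (13,2). |black|=5 — new cell
Step 5: on WHITE (13,2): turn R to N, flip to black, move to (12,2). |black|=6 — REVISIT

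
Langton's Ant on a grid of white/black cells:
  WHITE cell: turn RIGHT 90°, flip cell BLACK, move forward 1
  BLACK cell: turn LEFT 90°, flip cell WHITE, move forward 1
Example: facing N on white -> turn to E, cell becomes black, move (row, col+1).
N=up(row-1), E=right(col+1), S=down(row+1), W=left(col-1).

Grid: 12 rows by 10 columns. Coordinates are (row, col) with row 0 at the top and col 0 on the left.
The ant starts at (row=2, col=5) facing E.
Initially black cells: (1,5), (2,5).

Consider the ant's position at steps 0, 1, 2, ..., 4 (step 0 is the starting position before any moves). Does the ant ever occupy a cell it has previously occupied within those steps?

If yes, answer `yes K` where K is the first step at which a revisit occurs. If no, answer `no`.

Answer: no

Derivation:
Step 1: on BLACK (2,5): turn L to N, flip to white, move to (1,5). |black|=1 — new cell
Step 2: on BLACK (1,5): turn L to W, flip to white, move to (1,4). |black|=0 — new cell
Step 3: on WHITE (1,4): turn R to N, flip to black, move to (0,4). |black|=1 — new cell
Step 4: on WHITE (0,4): turn R to E, flip to black, move to (0,5). |black|=2 — new cell
No revisit within 4 steps.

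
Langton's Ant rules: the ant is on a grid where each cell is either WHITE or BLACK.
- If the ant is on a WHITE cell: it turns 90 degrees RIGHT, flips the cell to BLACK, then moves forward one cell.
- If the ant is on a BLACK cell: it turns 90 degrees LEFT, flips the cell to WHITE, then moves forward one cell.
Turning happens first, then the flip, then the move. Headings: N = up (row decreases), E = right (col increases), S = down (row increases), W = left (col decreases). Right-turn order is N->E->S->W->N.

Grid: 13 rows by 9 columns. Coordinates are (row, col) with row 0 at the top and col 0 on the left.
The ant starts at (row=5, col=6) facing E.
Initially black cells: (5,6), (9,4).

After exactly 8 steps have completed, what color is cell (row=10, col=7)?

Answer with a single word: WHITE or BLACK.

Step 1: on BLACK (5,6): turn L to N, flip to white, move to (4,6). |black|=1
Step 2: on WHITE (4,6): turn R to E, flip to black, move to (4,7). |black|=2
Step 3: on WHITE (4,7): turn R to S, flip to black, move to (5,7). |black|=3
Step 4: on WHITE (5,7): turn R to W, flip to black, move to (5,6). |black|=4
Step 5: on WHITE (5,6): turn R to N, flip to black, move to (4,6). |black|=5
Step 6: on BLACK (4,6): turn L to W, flip to white, move to (4,5). |black|=4
Step 7: on WHITE (4,5): turn R to N, flip to black, move to (3,5). |black|=5
Step 8: on WHITE (3,5): turn R to E, flip to black, move to (3,6). |black|=6

Answer: WHITE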